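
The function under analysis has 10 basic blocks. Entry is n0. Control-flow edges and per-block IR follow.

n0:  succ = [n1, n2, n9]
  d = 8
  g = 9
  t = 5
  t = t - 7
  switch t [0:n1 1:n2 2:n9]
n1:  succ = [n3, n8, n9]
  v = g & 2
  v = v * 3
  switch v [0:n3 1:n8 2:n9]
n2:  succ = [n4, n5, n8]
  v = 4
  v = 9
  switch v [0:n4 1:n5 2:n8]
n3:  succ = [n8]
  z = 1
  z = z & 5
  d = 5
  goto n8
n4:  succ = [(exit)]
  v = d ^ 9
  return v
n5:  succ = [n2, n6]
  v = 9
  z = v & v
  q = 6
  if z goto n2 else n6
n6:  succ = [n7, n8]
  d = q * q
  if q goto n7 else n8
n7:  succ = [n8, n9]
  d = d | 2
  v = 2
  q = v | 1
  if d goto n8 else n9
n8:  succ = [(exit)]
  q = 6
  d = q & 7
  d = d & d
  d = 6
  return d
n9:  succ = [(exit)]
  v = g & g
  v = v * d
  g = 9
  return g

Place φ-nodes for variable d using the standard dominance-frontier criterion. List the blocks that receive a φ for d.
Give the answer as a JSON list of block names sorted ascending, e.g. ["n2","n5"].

idom tree: n1←n0 n2←n0 n3←n1 n4←n2 n5←n2 n6←n5 n7←n6 n8←n0 n9←n0
Join-block Dom:
  n2: preds {n0,n5}: {n0} ∩ {n0,n2,n5} = {n0}; idom=n0
  n8: preds {n1,n2,n3,n6,n7}: {n0,n1} ∩ {n0,n2} ∩ {n0,n1,n3} ∩ {n0,n2,n5,n6} ∩ {n0,n2,n5,n6,n7} = {n0}; idom=n0
  n9: preds {n0,n1,n7}: {n0} ∩ {n0,n1} ∩ {n0,n2,n5,n6,n7} = {n0}; idom=n0

Frontier:
  join n2 pred n0: · stop@n0
  join n2 pred n5: n5→n2 stop@n0
  join n8 pred n1: n1 stop@n0
  join n8 pred n2: n2 stop@n0
  join n8 pred n3: n3→n1 stop@n0
  join n8 pred n6: n6→n5→n2 stop@n0
  join n8 pred n7: n7→n6→n5→n2 stop@n0
  join n9 pred n0: · stop@n0
  join n9 pred n1: n1 stop@n0
  join n9 pred n7: n7→n6→n5→n2 stop@n0
  n0 → ∅
  n1 → {n8,n9}
  n2 → {n2,n8,n9}
  n3 → {n8}
  n4 → ∅
  n5 → {n2,n8,n9}
  n6 → {n8,n9}
  n7 → {n8,n9}
  n8 → ∅
  n9 → ∅

φ for d: defs {n0,n3,n6,n7,n8}
  DF⁺ = {n8,n9}

Answer: ["n8", "n9"]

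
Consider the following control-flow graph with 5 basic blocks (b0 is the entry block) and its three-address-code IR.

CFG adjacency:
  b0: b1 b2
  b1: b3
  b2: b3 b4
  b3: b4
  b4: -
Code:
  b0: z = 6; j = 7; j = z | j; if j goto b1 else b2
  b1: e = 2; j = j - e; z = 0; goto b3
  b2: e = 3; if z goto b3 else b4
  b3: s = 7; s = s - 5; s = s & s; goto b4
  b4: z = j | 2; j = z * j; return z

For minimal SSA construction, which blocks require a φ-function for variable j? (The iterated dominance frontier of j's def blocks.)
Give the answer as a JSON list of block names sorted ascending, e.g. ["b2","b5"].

Answer: ["b3", "b4"]

Working:
idom tree: b1←b0 b2←b0 b3←b0 b4←b0
Dom at joins:
  b3: preds {b1,b2}: {b0,b1} ∩ {b0,b2} = {b0}; idom=b0
  b4: preds {b2,b3}: {b0,b2} ∩ {b0,b3} = {b0}; idom=b0

Frontier:
  b3←b1: walk b1 to b0
  b3←b2: walk b2 to b0
  b4←b2: walk b2 to b0
  b4←b3: walk b3 to b0
  b0: DF=∅
  b1: DF={b3}
  b2: DF={b3,b4}
  b3: DF={b4}
  b4: DF=∅

φ for j: defs {b0,b1,b4}
  DF⁺ = {b3,b4}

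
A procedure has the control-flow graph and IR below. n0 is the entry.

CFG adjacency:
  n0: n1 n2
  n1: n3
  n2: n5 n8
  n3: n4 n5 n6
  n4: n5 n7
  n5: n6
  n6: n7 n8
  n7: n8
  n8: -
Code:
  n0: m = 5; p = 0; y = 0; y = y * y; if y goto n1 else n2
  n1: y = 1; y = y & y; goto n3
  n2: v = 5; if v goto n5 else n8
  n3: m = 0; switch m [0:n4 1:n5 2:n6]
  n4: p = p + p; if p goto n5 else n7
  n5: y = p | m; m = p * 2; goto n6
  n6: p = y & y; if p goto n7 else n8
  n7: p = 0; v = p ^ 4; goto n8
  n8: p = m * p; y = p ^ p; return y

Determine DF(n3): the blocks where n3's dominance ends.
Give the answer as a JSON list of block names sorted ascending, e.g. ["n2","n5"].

idom tree: n1←n0 n2←n0 n3←n1 n4←n3 n5←n0 n6←n0 n7←n0 n8←n0
Dom at joins:
  n5: preds {n2,n3,n4}: {n0,n2} ∩ {n0,n1,n3} ∩ {n0,n1,n3,n4} = {n0}; idom=n0
  n6: preds {n3,n5}: {n0,n1,n3} ∩ {n0,n5} = {n0}; idom=n0
  n7: preds {n4,n6}: {n0,n1,n3,n4} ∩ {n0,n6} = {n0}; idom=n0
  n8: preds {n2,n6,n7}: {n0,n2} ∩ {n0,n6} ∩ {n0,n7} = {n0}; idom=n0

DF derivation:
  join n5 pred n2: n2 stop@n0
  join n5 pred n3: n3→n1 stop@n0
  join n5 pred n4: n4→n3→n1 stop@n0
  join n6 pred n3: n3→n1 stop@n0
  join n6 pred n5: n5 stop@n0
  join n7 pred n4: n4→n3→n1 stop@n0
  join n7 pred n6: n6 stop@n0
  join n8 pred n2: n2 stop@n0
  join n8 pred n6: n6 stop@n0
  join n8 pred n7: n7 stop@n0
  n0: DF=∅
  n1: DF={n5,n6,n7}
  n2: DF={n5,n8}
  n3: DF={n5,n6,n7}
  n4: DF={n5,n7}
  n5: DF={n6}
  n6: DF={n7,n8}
  n7: DF={n8}
  n8: DF=∅

DF(n3) = ["n5", "n6", "n7"]

Answer: ["n5", "n6", "n7"]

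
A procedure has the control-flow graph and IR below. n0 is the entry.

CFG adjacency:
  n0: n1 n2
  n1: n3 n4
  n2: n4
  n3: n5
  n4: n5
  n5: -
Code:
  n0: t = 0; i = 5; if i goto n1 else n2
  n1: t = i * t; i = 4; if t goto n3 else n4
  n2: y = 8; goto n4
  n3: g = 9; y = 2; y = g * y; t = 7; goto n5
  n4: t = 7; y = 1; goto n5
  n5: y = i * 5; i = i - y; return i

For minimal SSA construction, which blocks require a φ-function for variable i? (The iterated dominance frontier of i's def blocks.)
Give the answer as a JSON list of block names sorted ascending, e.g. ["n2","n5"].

Answer: ["n4", "n5"]

Derivation:
idom tree: n1←n0 n2←n0 n3←n1 n4←n0 n5←n0
Join-block Dom:
  n4: preds {n1,n2}: {n0,n1} ∩ {n0,n2} = {n0}; idom=n0
  n5: preds {n3,n4}: {n0,n1,n3} ∩ {n0,n4} = {n0}; idom=n0

DF walk-up:
  n4←n1: walk n1 to n0
  n4←n2: walk n2 to n0
  n5←n3: walk n3→n1 to n0
  n5←n4: walk n4 to n0
  DF(n0)=∅
  DF(n1)={n4,n5}
  DF(n2)={n4}
  DF(n3)={n5}
  DF(n4)={n5}
  DF(n5)=∅

φ for i: defs {n0,n1,n5}
  DF⁺ = {n4,n5}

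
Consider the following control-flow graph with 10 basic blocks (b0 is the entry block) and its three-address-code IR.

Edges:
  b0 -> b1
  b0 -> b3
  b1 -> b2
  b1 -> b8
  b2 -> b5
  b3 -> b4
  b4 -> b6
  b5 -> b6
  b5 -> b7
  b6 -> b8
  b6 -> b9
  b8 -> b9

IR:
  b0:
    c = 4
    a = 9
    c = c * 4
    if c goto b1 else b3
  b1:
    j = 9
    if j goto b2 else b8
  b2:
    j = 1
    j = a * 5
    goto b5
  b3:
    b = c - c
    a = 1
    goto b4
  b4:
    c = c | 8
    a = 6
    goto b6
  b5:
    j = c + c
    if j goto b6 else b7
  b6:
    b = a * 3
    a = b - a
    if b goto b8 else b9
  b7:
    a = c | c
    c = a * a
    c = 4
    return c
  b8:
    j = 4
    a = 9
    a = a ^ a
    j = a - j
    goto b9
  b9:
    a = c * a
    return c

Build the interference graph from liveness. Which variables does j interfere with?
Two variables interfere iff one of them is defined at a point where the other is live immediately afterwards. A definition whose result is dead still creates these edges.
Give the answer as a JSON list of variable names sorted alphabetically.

Answer: ["a", "c"]

Analysis:
def/use:
  b0 def {a,c} use ∅
  b1 def {j} use ∅
  b2 def {j} use {a}
  b3 def {a,b} use {c}
  b4 def {a,c} use {c}
  b5 def {j} use {c}
  b6 def {a,b} use {a}
  b7 def {a,c} use {c}
  b8 def {a,j} use ∅
  b9 def {a} use {a,c}

Live sets:
  b0 li=∅ lo={a,c}
  b1 li={a,c} lo={a,c}
  b2 li={a,c} lo={a,c}
  b3 li={c} lo={c}
  b4 li={c} lo={a,c}
  b5 li={a,c} lo={a,c}
  b6 li={a,c} lo={a,c}
  b7 li={c} lo=∅
  b8 li={c} lo={a,c}
  b9 li={a,c} lo=∅

Interfere edges:
  a: {b,c,j}
  b: {a,c}
  c: {a,b,j}
  j: {a,c}

N(j) = ["a", "c"]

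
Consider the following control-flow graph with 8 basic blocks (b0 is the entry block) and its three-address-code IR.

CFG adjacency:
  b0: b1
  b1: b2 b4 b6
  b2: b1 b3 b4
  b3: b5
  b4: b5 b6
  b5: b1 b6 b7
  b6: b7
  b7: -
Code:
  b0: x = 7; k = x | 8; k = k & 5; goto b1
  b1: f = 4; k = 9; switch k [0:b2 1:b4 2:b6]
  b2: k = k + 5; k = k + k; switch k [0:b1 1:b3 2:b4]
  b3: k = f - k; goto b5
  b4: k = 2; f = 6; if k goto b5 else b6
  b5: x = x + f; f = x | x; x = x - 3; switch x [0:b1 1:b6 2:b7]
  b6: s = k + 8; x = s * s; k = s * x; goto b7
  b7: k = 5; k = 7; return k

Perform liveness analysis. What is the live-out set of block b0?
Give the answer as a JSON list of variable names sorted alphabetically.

Answer: ["x"]

Working:
def/use:
  b0: def={k,x} ue=∅
  b1: def={f,k} ue=∅
  b2: def={k} ue={k}
  b3: def={k} ue={f,k}
  b4: def={f,k} ue=∅
  b5: def={f,x} ue={f,x}
  b6: def={k,s,x} ue={k}
  b7: def={k} ue=∅

Live sets:
  live b0: ∅→{x}
  live b1: {x}→{f,k,x}
  live b2: {f,k,x}→{f,k,x}
  live b3: {f,k,x}→{f,k,x}
  live b4: {x}→{f,k,x}
  live b5: {f,k,x}→{k,x}
  live b6: {k}→∅
  live b7: ∅→∅

live-out(b0) = ["x"]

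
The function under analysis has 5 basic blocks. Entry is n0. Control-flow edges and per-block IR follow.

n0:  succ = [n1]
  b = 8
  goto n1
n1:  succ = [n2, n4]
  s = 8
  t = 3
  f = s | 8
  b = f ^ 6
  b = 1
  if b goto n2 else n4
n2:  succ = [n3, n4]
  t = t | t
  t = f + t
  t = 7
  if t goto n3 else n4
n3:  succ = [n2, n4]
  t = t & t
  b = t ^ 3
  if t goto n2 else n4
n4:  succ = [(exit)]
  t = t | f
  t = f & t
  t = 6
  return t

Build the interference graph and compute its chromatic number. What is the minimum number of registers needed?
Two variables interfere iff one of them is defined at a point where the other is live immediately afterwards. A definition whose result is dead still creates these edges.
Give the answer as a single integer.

Answer: 3

Derivation:
def/use:
  n0 def {b} use ∅
  n1 def {b,f,s,t} use ∅
  n2 def {t} use {f,t}
  n3 def {b,t} use {t}
  n4 def {t} use {f,t}

Live sets:
  live n0: ∅→∅
  live n1: ∅→{f,t}
  live n2: {f,t}→{f,t}
  live n3: {f,t}→{f,t}
  live n4: {f,t}→∅

Interfere edges:
  b↔{f,t}
  f↔{b,t}
  s↔{t}
  t↔{b,f,s}

Chromatic number:
  lower bound: {b,f,t} mutually conflict ⇒ χ ≥ 3
  3-colouring: c0={t}  c1={b,s}  c2={f}
  χ = 3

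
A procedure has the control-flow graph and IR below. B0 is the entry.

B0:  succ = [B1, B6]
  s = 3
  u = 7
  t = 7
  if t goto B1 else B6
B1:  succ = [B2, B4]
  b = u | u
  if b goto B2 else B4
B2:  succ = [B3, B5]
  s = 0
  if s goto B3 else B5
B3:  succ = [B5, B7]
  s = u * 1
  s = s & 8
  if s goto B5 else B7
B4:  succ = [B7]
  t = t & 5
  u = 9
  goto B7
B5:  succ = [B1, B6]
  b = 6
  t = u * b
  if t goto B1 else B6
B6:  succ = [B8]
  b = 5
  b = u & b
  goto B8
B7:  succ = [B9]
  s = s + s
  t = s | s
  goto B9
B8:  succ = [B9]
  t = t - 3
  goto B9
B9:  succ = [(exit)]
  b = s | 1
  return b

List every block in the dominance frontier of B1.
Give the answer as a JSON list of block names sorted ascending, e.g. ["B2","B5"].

idom tree: B1←B0 B2←B1 B3←B2 B4←B1 B5←B2 B6←B0 B7←B1 B8←B6 B9←B0
Dom at joins:
  B1: preds {B0,B5}: {B0} ∩ {B0,B1,B2,B5} = {B0}; idom=B0
  B5: preds {B2,B3}: {B0,B1,B2} ∩ {B0,B1,B2,B3} = {B0,B1,B2}; idom=B2
  B6: preds {B0,B5}: {B0} ∩ {B0,B1,B2,B5} = {B0}; idom=B0
  B7: preds {B3,B4}: {B0,B1,B2,B3} ∩ {B0,B1,B4} = {B0,B1}; idom=B1
  B9: preds {B7,B8}: {B0,B1,B7} ∩ {B0,B6,B8} = {B0}; idom=B0

Frontier:
  B1←B0: walk · to B0
  B1←B5: walk B5→B2→B1 to B0
  B5←B2: walk · to B2
  B5←B3: walk B3 to B2
  B6←B0: walk · to B0
  B6←B5: walk B5→B2→B1 to B0
  B7←B3: walk B3→B2 to B1
  B7←B4: walk B4 to B1
  B9←B7: walk B7→B1 to B0
  B9←B8: walk B8→B6 to B0
  DF(B0)=∅
  DF(B1)={B1,B6,B9}
  DF(B2)={B1,B6,B7}
  DF(B3)={B5,B7}
  DF(B4)={B7}
  DF(B5)={B1,B6}
  DF(B6)={B9}
  DF(B7)={B9}
  DF(B8)={B9}
  DF(B9)=∅

DF(B1) = ["B1", "B6", "B9"]

Answer: ["B1", "B6", "B9"]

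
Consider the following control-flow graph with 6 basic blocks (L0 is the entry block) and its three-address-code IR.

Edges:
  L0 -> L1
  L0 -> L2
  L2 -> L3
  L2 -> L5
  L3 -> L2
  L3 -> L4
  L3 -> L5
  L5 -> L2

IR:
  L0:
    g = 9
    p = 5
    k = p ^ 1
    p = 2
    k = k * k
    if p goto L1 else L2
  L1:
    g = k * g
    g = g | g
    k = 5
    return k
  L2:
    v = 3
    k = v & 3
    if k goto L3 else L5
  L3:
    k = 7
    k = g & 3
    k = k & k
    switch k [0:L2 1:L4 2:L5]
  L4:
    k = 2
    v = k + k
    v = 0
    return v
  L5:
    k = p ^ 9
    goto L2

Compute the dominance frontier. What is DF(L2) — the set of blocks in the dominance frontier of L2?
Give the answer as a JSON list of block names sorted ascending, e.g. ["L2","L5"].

idom tree: L1←L0 L2←L0 L3←L2 L4←L3 L5←L2
Dom∩ at merges:
  L2: preds {L0,L3,L5}: {L0} ∩ {L0,L2,L3} ∩ {L0,L2,L5} = {L0}; idom=L0
  L5: preds {L2,L3}: {L0,L2} ∩ {L0,L2,L3} = {L0,L2}; idom=L2

Frontier:
  L2←L0: walk · to L0
  L2←L3: walk L3→L2 to L0
  L2←L5: walk L5→L2 to L0
  L5←L2: walk · to L2
  L5←L3: walk L3 to L2
  L0 → ∅
  L1 → ∅
  L2 → {L2}
  L3 → {L2,L5}
  L4 → ∅
  L5 → {L2}

DF(L2) = ["L2"]

Answer: ["L2"]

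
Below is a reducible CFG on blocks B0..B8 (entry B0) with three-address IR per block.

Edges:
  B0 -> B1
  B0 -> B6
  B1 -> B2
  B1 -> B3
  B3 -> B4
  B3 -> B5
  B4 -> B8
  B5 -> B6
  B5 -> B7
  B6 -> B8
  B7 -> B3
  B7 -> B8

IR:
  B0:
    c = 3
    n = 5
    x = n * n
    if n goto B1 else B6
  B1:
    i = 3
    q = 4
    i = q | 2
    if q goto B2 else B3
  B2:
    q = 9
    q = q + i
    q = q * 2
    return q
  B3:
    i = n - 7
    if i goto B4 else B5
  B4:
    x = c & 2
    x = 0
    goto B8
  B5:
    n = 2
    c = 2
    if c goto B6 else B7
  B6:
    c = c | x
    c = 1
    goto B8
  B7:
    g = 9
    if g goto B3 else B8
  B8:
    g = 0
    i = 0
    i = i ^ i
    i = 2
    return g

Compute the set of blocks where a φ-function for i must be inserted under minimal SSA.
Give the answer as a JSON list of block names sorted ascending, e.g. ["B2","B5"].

idom tree: B1←B0 B2←B1 B3←B1 B4←B3 B5←B3 B6←B0 B7←B5 B8←B0
Dom at joins:
  B3: preds {B1,B7}: {B0,B1} ∩ {B0,B1,B3,B5,B7} = {B0,B1}; idom=B1
  B6: preds {B0,B5}: {B0} ∩ {B0,B1,B3,B5} = {B0}; idom=B0
  B8: preds {B4,B6,B7}: {B0,B1,B3,B4} ∩ {B0,B6} ∩ {B0,B1,B3,B5,B7} = {B0}; idom=B0

DF derivation:
  join B3 pred B1: · stop@B1
  join B3 pred B7: B7→B5→B3 stop@B1
  join B6 pred B0: · stop@B0
  join B6 pred B5: B5→B3→B1 stop@B0
  join B8 pred B4: B4→B3→B1 stop@B0
  join B8 pred B6: B6 stop@B0
  join B8 pred B7: B7→B5→B3→B1 stop@B0
  B0: DF=∅
  B1: DF={B6,B8}
  B2: DF=∅
  B3: DF={B3,B6,B8}
  B4: DF={B8}
  B5: DF={B3,B6,B8}
  B6: DF={B8}
  B7: DF={B3,B8}
  B8: DF=∅

φ for i: defs {B1,B3,B8}
  DF⁺ = {B3,B6,B8}

Answer: ["B3", "B6", "B8"]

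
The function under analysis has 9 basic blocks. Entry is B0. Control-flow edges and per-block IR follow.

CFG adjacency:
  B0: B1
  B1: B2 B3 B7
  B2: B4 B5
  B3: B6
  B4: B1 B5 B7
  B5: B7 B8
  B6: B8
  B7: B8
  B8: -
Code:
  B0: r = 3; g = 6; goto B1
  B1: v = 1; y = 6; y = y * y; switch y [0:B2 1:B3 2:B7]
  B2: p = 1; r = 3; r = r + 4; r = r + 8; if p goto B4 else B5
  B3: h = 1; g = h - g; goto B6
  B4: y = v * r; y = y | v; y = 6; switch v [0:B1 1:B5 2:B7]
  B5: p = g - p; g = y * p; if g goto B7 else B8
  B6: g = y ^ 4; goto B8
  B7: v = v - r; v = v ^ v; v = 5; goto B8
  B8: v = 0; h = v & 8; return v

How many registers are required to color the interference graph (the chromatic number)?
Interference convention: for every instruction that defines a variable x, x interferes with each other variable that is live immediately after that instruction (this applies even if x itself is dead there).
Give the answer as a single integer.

Answer: 5

Analysis:
Per-block:
  B0: def={g,r} ue=∅
  B1: def={v,y} ue=∅
  B2: def={p,r} ue=∅
  B3: def={g,h} ue={g}
  B4: def={y} ue={r,v}
  B5: def={g,p} ue={g,p,y}
  B6: def={g} ue={y}
  B7: def={v} ue={r,v}
  B8: def={h,v} ue=∅

Backward fixpoint:
  B0: in=∅ out={g,r}
  B1: in={g,r} out={g,r,v,y}
  B2: in={g,v,y} out={g,p,r,v,y}
  B3: in={g,y} out={y}
  B4: in={g,p,r,v} out={g,p,r,v,y}
  B5: in={g,p,r,v,y} out={r,v}
  B6: in={y} out=∅
  B7: in={r,v} out=∅
  B8: in=∅ out=∅

Conflict graph:
  g — {h,p,r,v,y}
  h — {g,v,y}
  p — {g,r,v,y}
  r — {g,p,v,y}
  v — {g,h,p,r,y}
  y — {g,h,p,r,v}

Registers:
  clique {g,p,r,v,y} ⇒ need ≥ 5
  assign g→r0 h→r3 p→r3 r→r4 v→r1 y→r2 — no edge inside a register ⇒ χ ≤ 5
  χ = 5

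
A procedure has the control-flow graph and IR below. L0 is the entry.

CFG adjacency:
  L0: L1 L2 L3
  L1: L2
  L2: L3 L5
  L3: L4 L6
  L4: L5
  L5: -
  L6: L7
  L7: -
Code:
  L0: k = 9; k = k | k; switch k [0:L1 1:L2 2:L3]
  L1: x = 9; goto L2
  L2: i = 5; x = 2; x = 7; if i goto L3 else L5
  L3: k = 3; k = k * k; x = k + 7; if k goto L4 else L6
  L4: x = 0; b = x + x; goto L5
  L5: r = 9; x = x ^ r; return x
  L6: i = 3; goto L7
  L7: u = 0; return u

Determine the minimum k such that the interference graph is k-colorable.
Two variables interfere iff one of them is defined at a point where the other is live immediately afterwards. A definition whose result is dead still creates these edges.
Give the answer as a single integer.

def/use:
  L0: def={k} ue=∅
  L1: def={x} ue=∅
  L2: def={i,x} ue=∅
  L3: def={k,x} ue=∅
  L4: def={b,x} ue=∅
  L5: def={r,x} ue={x}
  L6: def={i} ue=∅
  L7: def={u} ue=∅

Liveness:
  live L0: ∅→∅
  live L1: ∅→∅
  live L2: ∅→{x}
  live L3: ∅→∅
  live L4: ∅→{x}
  live L5: {x}→∅
  live L6: ∅→∅
  live L7: ∅→∅

Conflict graph:
  b — {x}
  i — {x}
  k — {x}
  r — {x}
  u — ∅
  x — {b,i,k,r}

Colouring:
  {b,x} pairwise interfere (2-clique) ⇒ χ ≥ 2
  assign b→r1 i→r1 k→r1 r→r1 u→r0 x→r0 — no edge inside a register ⇒ χ ≤ 2
  χ = 2

Answer: 2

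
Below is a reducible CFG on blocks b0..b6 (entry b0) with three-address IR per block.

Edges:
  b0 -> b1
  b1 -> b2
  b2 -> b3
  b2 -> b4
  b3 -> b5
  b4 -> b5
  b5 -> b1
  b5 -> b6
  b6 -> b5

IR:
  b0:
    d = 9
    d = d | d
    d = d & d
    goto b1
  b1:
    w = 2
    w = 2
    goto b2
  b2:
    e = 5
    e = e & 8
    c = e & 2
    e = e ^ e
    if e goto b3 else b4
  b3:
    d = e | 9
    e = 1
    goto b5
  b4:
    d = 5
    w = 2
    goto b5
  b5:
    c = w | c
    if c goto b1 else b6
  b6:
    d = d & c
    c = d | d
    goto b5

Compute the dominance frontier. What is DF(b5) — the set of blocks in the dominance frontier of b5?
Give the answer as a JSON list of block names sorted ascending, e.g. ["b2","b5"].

idom tree: b1←b0 b2←b1 b3←b2 b4←b2 b5←b2 b6←b5
Join-block Dom:
  b1: preds {b0,b5}: {b0} ∩ {b0,b1,b2,b5} = {b0}; idom=b0
  b5: preds {b3,b4,b6}: {b0,b1,b2,b3} ∩ {b0,b1,b2,b4} ∩ {b0,b1,b2,b5,b6} = {b0,b1,b2}; idom=b2

Frontier:
  b1←b0: walk · to b0
  b1←b5: walk b5→b2→b1 to b0
  b5←b3: walk b3 to b2
  b5←b4: walk b4 to b2
  b5←b6: walk b6→b5 to b2
  b0: DF=∅
  b1: DF={b1}
  b2: DF={b1}
  b3: DF={b5}
  b4: DF={b5}
  b5: DF={b1,b5}
  b6: DF={b5}

DF(b5) = ["b1", "b5"]

Answer: ["b1", "b5"]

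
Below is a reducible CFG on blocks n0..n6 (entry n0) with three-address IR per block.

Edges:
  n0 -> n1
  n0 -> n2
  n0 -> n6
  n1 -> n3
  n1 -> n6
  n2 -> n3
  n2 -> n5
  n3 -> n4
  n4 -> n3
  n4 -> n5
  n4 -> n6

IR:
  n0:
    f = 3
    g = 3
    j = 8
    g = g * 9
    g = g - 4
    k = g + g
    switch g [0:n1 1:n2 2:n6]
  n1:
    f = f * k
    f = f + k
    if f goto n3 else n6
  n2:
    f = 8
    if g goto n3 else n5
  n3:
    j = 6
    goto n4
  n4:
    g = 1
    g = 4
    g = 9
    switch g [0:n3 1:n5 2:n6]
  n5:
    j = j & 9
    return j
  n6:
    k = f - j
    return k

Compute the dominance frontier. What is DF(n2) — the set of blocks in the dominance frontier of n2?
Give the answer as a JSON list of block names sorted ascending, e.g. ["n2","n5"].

Answer: ["n3", "n5"]

Analysis:
idom tree: n1←n0 n2←n0 n3←n0 n4←n3 n5←n0 n6←n0
Dom at joins:
  n3: preds {n1,n2,n4}: {n0,n1} ∩ {n0,n2} ∩ {n0,n3,n4} = {n0}; idom=n0
  n5: preds {n2,n4}: {n0,n2} ∩ {n0,n3,n4} = {n0}; idom=n0
  n6: preds {n0,n1,n4}: {n0} ∩ {n0,n1} ∩ {n0,n3,n4} = {n0}; idom=n0

DF derivation:
  n3←n1: walk n1 to n0
  n3←n2: walk n2 to n0
  n3←n4: walk n4→n3 to n0
  n5←n2: walk n2 to n0
  n5←n4: walk n4→n3 to n0
  n6←n0: walk · to n0
  n6←n1: walk n1 to n0
  n6←n4: walk n4→n3 to n0
  n0: DF=∅
  n1: DF={n3,n6}
  n2: DF={n3,n5}
  n3: DF={n3,n5,n6}
  n4: DF={n3,n5,n6}
  n5: DF=∅
  n6: DF=∅

DF(n2) = ["n3", "n5"]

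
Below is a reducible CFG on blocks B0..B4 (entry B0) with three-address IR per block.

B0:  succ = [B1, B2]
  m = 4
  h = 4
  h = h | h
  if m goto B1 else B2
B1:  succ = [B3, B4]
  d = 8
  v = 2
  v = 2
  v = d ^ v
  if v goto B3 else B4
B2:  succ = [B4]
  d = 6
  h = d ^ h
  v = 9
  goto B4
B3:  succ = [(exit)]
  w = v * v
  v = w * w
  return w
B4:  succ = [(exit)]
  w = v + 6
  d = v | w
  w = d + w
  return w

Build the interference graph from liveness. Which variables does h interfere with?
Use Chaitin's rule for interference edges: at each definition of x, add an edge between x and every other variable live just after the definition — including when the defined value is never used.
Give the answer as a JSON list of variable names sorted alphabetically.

Per-block:
  B0: def={h,m} ue=∅
  B1: def={d,v} ue=∅
  B2: def={d,h,v} ue={h}
  B3: def={v,w} ue={v}
  B4: def={d,w} ue={v}

Live sets:
  B0: in=∅ out={h}
  B1: in=∅ out={v}
  B2: in={h} out={v}
  B3: in={v} out=∅
  B4: in={v} out=∅

Interference:
  d↔{h,v,w}
  h↔{d,m}
  m↔{h}
  v↔{d,w}
  w↔{d,v}

N(h) = ["d", "m"]

Answer: ["d", "m"]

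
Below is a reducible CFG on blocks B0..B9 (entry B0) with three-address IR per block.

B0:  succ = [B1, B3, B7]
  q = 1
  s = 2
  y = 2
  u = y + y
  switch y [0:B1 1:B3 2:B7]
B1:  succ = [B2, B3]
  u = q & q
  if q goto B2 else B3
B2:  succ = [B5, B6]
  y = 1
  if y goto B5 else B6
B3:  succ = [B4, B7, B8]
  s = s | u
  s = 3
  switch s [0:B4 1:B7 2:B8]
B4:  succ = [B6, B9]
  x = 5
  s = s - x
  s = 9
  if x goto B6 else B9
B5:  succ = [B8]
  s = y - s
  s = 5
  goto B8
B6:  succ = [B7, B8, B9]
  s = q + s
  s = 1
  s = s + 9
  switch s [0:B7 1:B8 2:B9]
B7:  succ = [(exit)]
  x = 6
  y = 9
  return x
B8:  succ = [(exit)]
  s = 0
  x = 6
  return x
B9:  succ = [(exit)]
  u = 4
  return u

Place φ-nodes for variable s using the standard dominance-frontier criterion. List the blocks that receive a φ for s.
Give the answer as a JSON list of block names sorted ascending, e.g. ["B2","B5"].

idom tree: B1←B0 B2←B1 B3←B0 B4←B3 B5←B2 B6←B0 B7←B0 B8←B0 B9←B0
Join-block Dom:
  B3: preds {B0,B1}: {B0} ∩ {B0,B1} = {B0}; idom=B0
  B6: preds {B2,B4}: {B0,B1,B2} ∩ {B0,B3,B4} = {B0}; idom=B0
  B7: preds {B0,B3,B6}: {B0} ∩ {B0,B3} ∩ {B0,B6} = {B0}; idom=B0
  B8: preds {B3,B5,B6}: {B0,B3} ∩ {B0,B1,B2,B5} ∩ {B0,B6} = {B0}; idom=B0
  B9: preds {B4,B6}: {B0,B3,B4} ∩ {B0,B6} = {B0}; idom=B0

Frontier:
  join B3 pred B0: · stop@B0
  join B3 pred B1: B1 stop@B0
  join B6 pred B2: B2→B1 stop@B0
  join B6 pred B4: B4→B3 stop@B0
  join B7 pred B0: · stop@B0
  join B7 pred B3: B3 stop@B0
  join B7 pred B6: B6 stop@B0
  join B8 pred B3: B3 stop@B0
  join B8 pred B5: B5→B2→B1 stop@B0
  join B8 pred B6: B6 stop@B0
  join B9 pred B4: B4→B3 stop@B0
  join B9 pred B6: B6 stop@B0
  B0: DF=∅
  B1: DF={B3,B6,B8}
  B2: DF={B6,B8}
  B3: DF={B6,B7,B8,B9}
  B4: DF={B6,B9}
  B5: DF={B8}
  B6: DF={B7,B8,B9}
  B7: DF=∅
  B8: DF=∅
  B9: DF=∅

φ for s: defs {B0,B3,B4,B5,B6,B8}
  DF⁺ = {B6,B7,B8,B9}

Answer: ["B6", "B7", "B8", "B9"]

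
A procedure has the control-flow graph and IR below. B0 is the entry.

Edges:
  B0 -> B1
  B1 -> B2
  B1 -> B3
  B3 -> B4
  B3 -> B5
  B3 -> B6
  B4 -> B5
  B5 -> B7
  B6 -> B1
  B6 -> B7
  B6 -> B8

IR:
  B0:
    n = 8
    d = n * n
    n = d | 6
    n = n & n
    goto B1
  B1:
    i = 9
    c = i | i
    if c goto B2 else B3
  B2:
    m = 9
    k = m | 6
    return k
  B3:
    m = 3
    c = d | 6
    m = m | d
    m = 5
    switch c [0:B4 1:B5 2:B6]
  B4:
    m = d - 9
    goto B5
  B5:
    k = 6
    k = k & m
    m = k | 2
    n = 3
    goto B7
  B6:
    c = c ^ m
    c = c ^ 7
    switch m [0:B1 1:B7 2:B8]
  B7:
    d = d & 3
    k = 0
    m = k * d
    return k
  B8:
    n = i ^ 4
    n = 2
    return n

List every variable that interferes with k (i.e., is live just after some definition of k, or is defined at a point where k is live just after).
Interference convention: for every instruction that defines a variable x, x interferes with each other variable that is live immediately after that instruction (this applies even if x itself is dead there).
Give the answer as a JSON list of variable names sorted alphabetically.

def/use:
  B0: {d,n} / ∅
  B1: {c,i} / ∅
  B2: {k,m} / ∅
  B3: {c,m} / {d}
  B4: {m} / {d}
  B5: {k,m,n} / {m}
  B6: {c} / {c,m}
  B7: {d,k,m} / {d}
  B8: {n} / {i}

Liveness:
  live B0: ∅→{d}
  live B1: {d}→{d,i}
  live B2: ∅→∅
  live B3: {d,i}→{c,d,i,m}
  live B4: {d}→{d,m}
  live B5: {d,m}→{d}
  live B6: {c,d,i,m}→{d,i}
  live B7: {d}→∅
  live B8: {i}→∅

Interference:
  c — {d,i,m}
  d — {c,i,k,m,n}
  i — {c,d,m}
  k — {d,m}
  m — {c,d,i,k}
  n — {d}

N(k) = ["d", "m"]

Answer: ["d", "m"]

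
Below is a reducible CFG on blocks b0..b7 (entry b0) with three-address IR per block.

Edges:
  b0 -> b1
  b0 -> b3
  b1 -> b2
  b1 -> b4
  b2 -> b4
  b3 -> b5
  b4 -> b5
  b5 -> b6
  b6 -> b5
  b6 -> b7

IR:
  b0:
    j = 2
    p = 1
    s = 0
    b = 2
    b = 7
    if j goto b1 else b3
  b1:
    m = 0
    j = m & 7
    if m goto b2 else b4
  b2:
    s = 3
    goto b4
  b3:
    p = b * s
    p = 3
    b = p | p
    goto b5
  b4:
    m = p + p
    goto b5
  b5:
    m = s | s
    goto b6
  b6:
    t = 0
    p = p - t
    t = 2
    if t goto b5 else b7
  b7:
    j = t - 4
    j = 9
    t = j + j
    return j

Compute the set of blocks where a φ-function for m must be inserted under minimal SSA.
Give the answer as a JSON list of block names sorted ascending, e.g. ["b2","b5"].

idom tree: b1←b0 b2←b1 b3←b0 b4←b1 b5←b0 b6←b5 b7←b6
Dom at joins:
  b4: preds {b1,b2}: {b0,b1} ∩ {b0,b1,b2} = {b0,b1}; idom=b1
  b5: preds {b3,b4,b6}: {b0,b3} ∩ {b0,b1,b4} ∩ {b0,b5,b6} = {b0}; idom=b0

DF derivation:
  b4←b1: walk · to b1
  b4←b2: walk b2 to b1
  b5←b3: walk b3 to b0
  b5←b4: walk b4→b1 to b0
  b5←b6: walk b6→b5 to b0
  b0: DF=∅
  b1: DF={b5}
  b2: DF={b4}
  b3: DF={b5}
  b4: DF={b5}
  b5: DF={b5}
  b6: DF={b5}
  b7: DF=∅

φ for m: defs {b1,b4,b5}
  DF⁺ = {b5}

Answer: ["b5"]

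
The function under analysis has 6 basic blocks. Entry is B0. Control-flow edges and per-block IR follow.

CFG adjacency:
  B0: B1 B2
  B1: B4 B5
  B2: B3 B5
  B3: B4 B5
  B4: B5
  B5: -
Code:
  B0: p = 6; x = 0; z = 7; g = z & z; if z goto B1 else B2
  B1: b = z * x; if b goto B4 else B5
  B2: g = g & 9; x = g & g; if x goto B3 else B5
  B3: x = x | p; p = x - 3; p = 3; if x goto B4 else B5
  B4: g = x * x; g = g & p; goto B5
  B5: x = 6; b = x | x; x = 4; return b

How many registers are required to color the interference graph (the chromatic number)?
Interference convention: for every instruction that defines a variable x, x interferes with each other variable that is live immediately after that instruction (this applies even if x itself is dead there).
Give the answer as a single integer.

Block summaries:
  B0 def {g,p,x,z} use ∅
  B1 def {b} use {x,z}
  B2 def {g,x} use {g}
  B3 def {p,x} use {p,x}
  B4 def {g} use {p,x}
  B5 def {b,x} use ∅

Backward fixpoint:
  B0: in=∅ out={g,p,x,z}
  B1: in={p,x,z} out={p,x}
  B2: in={g,p} out={p,x}
  B3: in={p,x} out={p,x}
  B4: in={p,x} out=∅
  B5: in=∅ out=∅

Interfere edges:
  b↔{p,x}
  g↔{p,x,z}
  p↔{b,g,x,z}
  x↔{b,g,p,z}
  z↔{g,p,x}

Registers:
  {g,p,x,z} pairwise interfere (4-clique) ⇒ χ ≥ 4
  4-colouring: r0={p}  r1={x}  r2={b,g}  r3={z}
  χ = 4

Answer: 4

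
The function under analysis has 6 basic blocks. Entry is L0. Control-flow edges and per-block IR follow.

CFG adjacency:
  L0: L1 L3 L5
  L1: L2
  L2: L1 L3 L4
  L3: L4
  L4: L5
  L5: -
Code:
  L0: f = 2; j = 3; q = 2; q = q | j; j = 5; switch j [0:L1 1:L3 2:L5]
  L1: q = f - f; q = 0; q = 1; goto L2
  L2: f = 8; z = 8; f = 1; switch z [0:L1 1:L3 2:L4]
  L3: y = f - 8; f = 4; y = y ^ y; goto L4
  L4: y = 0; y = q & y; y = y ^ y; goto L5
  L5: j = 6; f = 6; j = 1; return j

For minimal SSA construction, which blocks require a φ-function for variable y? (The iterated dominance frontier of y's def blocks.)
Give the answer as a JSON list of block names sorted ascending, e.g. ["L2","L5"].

idom tree: L1←L0 L2←L1 L3←L0 L4←L0 L5←L0
Join-block Dom:
  L1: preds {L0,L2}: {L0} ∩ {L0,L1,L2} = {L0}; idom=L0
  L3: preds {L0,L2}: {L0} ∩ {L0,L1,L2} = {L0}; idom=L0
  L4: preds {L2,L3}: {L0,L1,L2} ∩ {L0,L3} = {L0}; idom=L0
  L5: preds {L0,L4}: {L0} ∩ {L0,L4} = {L0}; idom=L0

DF walk-up:
  L1←L0: walk · to L0
  L1←L2: walk L2→L1 to L0
  L3←L0: walk · to L0
  L3←L2: walk L2→L1 to L0
  L4←L2: walk L2→L1 to L0
  L4←L3: walk L3 to L0
  L5←L0: walk · to L0
  L5←L4: walk L4 to L0
  DF(L0)=∅
  DF(L1)={L1,L3,L4}
  DF(L2)={L1,L3,L4}
  DF(L3)={L4}
  DF(L4)={L5}
  DF(L5)=∅

φ for y: defs {L3,L4}
  DF⁺ = {L4,L5}

Answer: ["L4", "L5"]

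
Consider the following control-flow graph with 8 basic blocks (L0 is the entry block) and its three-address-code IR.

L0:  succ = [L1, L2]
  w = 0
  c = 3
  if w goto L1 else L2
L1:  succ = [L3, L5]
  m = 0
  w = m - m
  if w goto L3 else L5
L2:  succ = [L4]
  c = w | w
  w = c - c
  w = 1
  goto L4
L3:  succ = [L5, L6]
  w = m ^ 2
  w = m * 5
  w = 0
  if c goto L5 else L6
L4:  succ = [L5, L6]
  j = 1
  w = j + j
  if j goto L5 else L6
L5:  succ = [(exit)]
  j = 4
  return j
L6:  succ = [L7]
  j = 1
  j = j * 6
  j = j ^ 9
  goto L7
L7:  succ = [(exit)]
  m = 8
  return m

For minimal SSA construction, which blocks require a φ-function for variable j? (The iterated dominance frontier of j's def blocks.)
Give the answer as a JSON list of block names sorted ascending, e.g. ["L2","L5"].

Answer: ["L5", "L6"]

Derivation:
idom tree: L1←L0 L2←L0 L3←L1 L4←L2 L5←L0 L6←L0 L7←L6
Join-block Dom:
  L5: preds {L1,L3,L4}: {L0,L1} ∩ {L0,L1,L3} ∩ {L0,L2,L4} = {L0}; idom=L0
  L6: preds {L3,L4}: {L0,L1,L3} ∩ {L0,L2,L4} = {L0}; idom=L0

DF derivation:
  L5←L1: walk L1 to L0
  L5←L3: walk L3→L1 to L0
  L5←L4: walk L4→L2 to L0
  L6←L3: walk L3→L1 to L0
  L6←L4: walk L4→L2 to L0
  L0: DF=∅
  L1: DF={L5,L6}
  L2: DF={L5,L6}
  L3: DF={L5,L6}
  L4: DF={L5,L6}
  L5: DF=∅
  L6: DF=∅
  L7: DF=∅

φ for j: defs {L4,L5,L6}
  DF⁺ = {L5,L6}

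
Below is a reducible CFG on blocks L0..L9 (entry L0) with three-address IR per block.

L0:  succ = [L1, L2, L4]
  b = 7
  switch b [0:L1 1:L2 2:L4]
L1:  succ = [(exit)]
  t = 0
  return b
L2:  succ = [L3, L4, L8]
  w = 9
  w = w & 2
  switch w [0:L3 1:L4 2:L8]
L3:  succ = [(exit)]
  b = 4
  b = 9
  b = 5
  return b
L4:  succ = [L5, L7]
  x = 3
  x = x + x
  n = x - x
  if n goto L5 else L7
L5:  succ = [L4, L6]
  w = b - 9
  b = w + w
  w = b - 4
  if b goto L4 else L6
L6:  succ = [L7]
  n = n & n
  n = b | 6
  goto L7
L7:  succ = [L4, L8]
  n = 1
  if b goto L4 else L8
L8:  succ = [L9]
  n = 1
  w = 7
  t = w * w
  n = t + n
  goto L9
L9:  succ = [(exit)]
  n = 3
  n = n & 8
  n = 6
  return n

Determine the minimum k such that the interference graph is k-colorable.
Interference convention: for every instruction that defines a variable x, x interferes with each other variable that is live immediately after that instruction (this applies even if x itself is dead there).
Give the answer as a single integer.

Answer: 3

Analysis:
Block summaries:
  L0: def={b} ue=∅
  L1: def={t} ue={b}
  L2: def={w} ue=∅
  L3: def={b} ue=∅
  L4: def={n,x} ue=∅
  L5: def={b,w} ue={b}
  L6: def={n} ue={b,n}
  L7: def={n} ue={b}
  L8: def={n,t,w} ue=∅
  L9: def={n} ue=∅

Live sets:
  live L0: ∅→{b}
  live L1: {b}→∅
  live L2: {b}→{b}
  live L3: ∅→∅
  live L4: {b}→{b,n}
  live L5: {b,n}→{b,n}
  live L6: {b,n}→{b}
  live L7: {b}→{b}
  live L8: ∅→∅
  live L9: ∅→∅

Interfere edges:
  b — {n,t,w,x}
  n — {b,t,w}
  t — {b,n}
  w — {b,n}
  x — {b}

Colouring:
  clique {b,n,t} ⇒ need ≥ 3
  assign b→R0 n→R1 t→R2 w→R2 x→R1 — no edge inside a register ⇒ χ ≤ 3
  χ = 3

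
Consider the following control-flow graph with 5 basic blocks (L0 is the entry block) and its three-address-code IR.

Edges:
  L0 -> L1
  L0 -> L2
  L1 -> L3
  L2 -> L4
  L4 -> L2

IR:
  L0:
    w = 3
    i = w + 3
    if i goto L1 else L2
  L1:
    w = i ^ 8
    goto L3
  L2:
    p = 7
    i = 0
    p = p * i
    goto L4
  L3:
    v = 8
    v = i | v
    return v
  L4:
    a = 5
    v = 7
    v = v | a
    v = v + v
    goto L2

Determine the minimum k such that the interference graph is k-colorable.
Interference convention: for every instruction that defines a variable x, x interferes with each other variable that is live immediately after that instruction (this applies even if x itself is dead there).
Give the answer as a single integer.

Answer: 2

Derivation:
Per-block:
  L0 def {i,w} use ∅
  L1 def {w} use {i}
  L2 def {i,p} use ∅
  L3 def {v} use {i}
  L4 def {a,v} use ∅

Live sets:
  L0 li=∅ lo={i}
  L1 li={i} lo={i}
  L2 li=∅ lo=∅
  L3 li={i} lo=∅
  L4 li=∅ lo=∅

Interference:
  a: {v}
  i: {p,v,w}
  p: {i}
  v: {a,i}
  w: {i}

Registers:
  clique {a,v} ⇒ need ≥ 2
  2-colouring: R0={a,i}  R1={p,v,w}
  χ = 2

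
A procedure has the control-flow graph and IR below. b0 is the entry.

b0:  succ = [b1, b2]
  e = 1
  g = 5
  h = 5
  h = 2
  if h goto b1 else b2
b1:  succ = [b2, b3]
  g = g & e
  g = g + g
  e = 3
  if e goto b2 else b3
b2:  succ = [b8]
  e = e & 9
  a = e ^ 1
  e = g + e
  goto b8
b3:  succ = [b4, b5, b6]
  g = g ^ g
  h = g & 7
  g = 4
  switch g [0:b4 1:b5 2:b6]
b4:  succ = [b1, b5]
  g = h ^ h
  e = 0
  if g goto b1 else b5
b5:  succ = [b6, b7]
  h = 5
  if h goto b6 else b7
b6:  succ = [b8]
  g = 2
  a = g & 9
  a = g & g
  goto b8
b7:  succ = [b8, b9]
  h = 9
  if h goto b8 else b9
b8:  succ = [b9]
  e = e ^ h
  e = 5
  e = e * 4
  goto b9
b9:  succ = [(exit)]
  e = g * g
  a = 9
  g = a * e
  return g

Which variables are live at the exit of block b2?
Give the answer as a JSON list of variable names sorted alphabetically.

Per-block:
  b0 def {e,g,h} use ∅
  b1 def {e,g} use {e,g}
  b2 def {a,e} use {e,g}
  b3 def {g,h} use {g}
  b4 def {e,g} use {h}
  b5 def {h} use ∅
  b6 def {a,g} use ∅
  b7 def {h} use ∅
  b8 def {e} use {e,h}
  b9 def {a,e,g} use {g}

Liveness:
  b0: in=∅ out={e,g,h}
  b1: in={e,g,h} out={e,g,h}
  b2: in={e,g,h} out={e,g,h}
  b3: in={e,g} out={e,g,h}
  b4: in={h} out={e,g,h}
  b5: in={e,g} out={e,g,h}
  b6: in={e,h} out={e,g,h}
  b7: in={e,g} out={e,g,h}
  b8: in={e,g,h} out={g}
  b9: in={g} out=∅

live-out(b2) = ["e", "g", "h"]

Answer: ["e", "g", "h"]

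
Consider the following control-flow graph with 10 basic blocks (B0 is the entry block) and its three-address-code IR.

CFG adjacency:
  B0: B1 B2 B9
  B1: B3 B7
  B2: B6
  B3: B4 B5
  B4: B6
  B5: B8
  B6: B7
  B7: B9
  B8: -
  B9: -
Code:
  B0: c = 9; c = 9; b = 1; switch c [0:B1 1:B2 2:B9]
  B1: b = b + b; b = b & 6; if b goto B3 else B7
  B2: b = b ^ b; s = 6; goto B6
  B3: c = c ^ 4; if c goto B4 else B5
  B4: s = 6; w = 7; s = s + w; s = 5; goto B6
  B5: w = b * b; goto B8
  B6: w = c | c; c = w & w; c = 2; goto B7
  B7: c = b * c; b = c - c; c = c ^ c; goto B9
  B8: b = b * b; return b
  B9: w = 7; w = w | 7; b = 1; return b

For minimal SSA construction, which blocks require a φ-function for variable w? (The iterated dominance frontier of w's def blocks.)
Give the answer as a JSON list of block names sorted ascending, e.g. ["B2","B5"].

Answer: ["B6", "B7", "B9"]

Working:
idom tree: B1←B0 B2←B0 B3←B1 B4←B3 B5←B3 B6←B0 B7←B0 B8←B5 B9←B0
Dom at joins:
  B6: preds {B2,B4}: {B0,B2} ∩ {B0,B1,B3,B4} = {B0}; idom=B0
  B7: preds {B1,B6}: {B0,B1} ∩ {B0,B6} = {B0}; idom=B0
  B9: preds {B0,B7}: {B0} ∩ {B0,B7} = {B0}; idom=B0

Frontier:
  B6←B2: walk B2 to B0
  B6←B4: walk B4→B3→B1 to B0
  B7←B1: walk B1 to B0
  B7←B6: walk B6 to B0
  B9←B0: walk · to B0
  B9←B7: walk B7 to B0
  B0 → ∅
  B1 → {B6,B7}
  B2 → {B6}
  B3 → {B6}
  B4 → {B6}
  B5 → ∅
  B6 → {B7}
  B7 → {B9}
  B8 → ∅
  B9 → ∅

φ for w: defs {B4,B5,B6,B9}
  DF⁺ = {B6,B7,B9}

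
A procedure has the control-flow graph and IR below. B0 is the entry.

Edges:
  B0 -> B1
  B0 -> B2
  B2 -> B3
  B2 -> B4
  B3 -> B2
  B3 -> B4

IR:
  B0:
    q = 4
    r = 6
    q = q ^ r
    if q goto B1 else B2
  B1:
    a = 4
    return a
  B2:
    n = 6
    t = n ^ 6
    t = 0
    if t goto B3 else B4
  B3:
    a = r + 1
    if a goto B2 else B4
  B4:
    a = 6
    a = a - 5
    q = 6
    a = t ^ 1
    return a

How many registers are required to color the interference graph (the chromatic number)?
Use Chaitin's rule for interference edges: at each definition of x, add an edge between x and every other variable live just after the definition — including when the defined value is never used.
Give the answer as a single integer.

Answer: 3

Analysis:
Block summaries:
  B0: {q,r} / ∅
  B1: {a} / ∅
  B2: {n,t} / ∅
  B3: {a} / {r}
  B4: {a,q} / {t}

Liveness:
  B0 li=∅ lo={r}
  B1 li=∅ lo=∅
  B2 li={r} lo={r,t}
  B3 li={r,t} lo={r,t}
  B4 li={t} lo=∅

Interference:
  a: {r,t}
  n: {r}
  q: {r,t}
  r: {a,n,q,t}
  t: {a,q,r}

Chromatic number:
  {a,r,t} pairwise interfere (3-clique) ⇒ χ ≥ 3
  3-colouring: R0={r}  R1={n,t}  R2={a,q}
  χ = 3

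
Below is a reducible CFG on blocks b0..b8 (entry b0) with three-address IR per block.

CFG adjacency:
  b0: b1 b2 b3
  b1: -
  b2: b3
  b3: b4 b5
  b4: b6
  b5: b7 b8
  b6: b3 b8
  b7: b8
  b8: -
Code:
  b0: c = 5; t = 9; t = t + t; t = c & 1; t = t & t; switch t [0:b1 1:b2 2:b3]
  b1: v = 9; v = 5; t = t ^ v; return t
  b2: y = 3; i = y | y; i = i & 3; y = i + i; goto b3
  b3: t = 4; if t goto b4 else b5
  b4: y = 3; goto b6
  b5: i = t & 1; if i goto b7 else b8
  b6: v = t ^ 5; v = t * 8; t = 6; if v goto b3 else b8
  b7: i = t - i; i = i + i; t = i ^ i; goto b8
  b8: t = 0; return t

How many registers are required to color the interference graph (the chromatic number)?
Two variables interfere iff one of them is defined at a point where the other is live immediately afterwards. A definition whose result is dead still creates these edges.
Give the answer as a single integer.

Answer: 2

Working:
Per-block:
  b0 def {c,t} use ∅
  b1 def {t,v} use {t}
  b2 def {i,y} use ∅
  b3 def {t} use ∅
  b4 def {y} use ∅
  b5 def {i} use {t}
  b6 def {t,v} use {t}
  b7 def {i,t} use {i,t}
  b8 def {t} use ∅

Liveness:
  b0 li=∅ lo={t}
  b1 li={t} lo=∅
  b2 li=∅ lo=∅
  b3 li=∅ lo={t}
  b4 li={t} lo={t}
  b5 li={t} lo={i,t}
  b6 li={t} lo=∅
  b7 li={i,t} lo=∅
  b8 li=∅ lo=∅

Interfere edges:
  c: {t}
  i: {t}
  t: {c,i,v,y}
  v: {t}
  y: {t}

Chromatic number:
  clique {c,t} ⇒ need ≥ 2
  assign c→c1 i→c1 t→c0 v→c1 y→c1 — no edge inside a register ⇒ χ ≤ 2
  χ = 2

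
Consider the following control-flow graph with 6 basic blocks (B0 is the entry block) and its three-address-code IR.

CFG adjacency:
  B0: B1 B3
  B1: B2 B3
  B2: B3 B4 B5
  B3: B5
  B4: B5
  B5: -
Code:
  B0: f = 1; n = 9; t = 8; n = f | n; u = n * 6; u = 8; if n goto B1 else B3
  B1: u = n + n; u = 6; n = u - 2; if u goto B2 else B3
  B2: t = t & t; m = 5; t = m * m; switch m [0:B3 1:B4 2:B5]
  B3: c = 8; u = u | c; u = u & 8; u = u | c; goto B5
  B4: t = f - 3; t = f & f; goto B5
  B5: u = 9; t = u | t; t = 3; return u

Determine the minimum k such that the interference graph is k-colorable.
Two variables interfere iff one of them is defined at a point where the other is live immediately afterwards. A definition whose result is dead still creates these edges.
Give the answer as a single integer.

def/use:
  B0: def={f,n,t,u} ue=∅
  B1: def={n,u} ue={n}
  B2: def={m,t} ue={t}
  B3: def={c,u} ue={u}
  B4: def={t} ue={f}
  B5: def={t,u} ue={t}

Live sets:
  live B0: ∅→{f,n,t,u}
  live B1: {f,n,t}→{f,t,u}
  live B2: {f,t,u}→{f,t,u}
  live B3: {t,u}→{t}
  live B4: {f}→{t}
  live B5: {t}→∅

Conflict graph:
  c — {t,u}
  f — {m,n,t,u}
  m — {f,t,u}
  n — {f,t,u}
  t — {c,f,m,n,u}
  u — {c,f,m,n,t}

Chromatic number:
  {f,m,t,u} pairwise interfere (4-clique) ⇒ χ ≥ 4
  assign c→r2 f→r2 m→r3 n→r3 t→r0 u→r1 — no edge inside a register ⇒ χ ≤ 4
  χ = 4

Answer: 4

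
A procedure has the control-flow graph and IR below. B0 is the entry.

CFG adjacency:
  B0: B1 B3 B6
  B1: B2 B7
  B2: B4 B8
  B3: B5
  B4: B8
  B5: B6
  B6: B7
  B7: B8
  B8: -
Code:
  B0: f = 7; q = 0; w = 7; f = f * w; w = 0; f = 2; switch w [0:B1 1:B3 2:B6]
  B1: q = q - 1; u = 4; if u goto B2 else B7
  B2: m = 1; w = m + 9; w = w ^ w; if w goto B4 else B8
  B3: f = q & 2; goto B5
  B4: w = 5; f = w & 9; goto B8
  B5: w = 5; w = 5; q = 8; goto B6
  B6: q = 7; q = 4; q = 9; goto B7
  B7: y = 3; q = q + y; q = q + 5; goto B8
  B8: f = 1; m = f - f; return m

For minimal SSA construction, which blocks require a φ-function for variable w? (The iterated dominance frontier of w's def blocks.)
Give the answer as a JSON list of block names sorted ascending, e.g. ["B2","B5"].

idom tree: B1←B0 B2←B1 B3←B0 B4←B2 B5←B3 B6←B0 B7←B0 B8←B0
Dom∩ at merges:
  B6: preds {B0,B5}: {B0} ∩ {B0,B3,B5} = {B0}; idom=B0
  B7: preds {B1,B6}: {B0,B1} ∩ {B0,B6} = {B0}; idom=B0
  B8: preds {B2,B4,B7}: {B0,B1,B2} ∩ {B0,B1,B2,B4} ∩ {B0,B7} = {B0}; idom=B0

DF derivation:
  join B6 pred B0: · stop@B0
  join B6 pred B5: B5→B3 stop@B0
  join B7 pred B1: B1 stop@B0
  join B7 pred B6: B6 stop@B0
  join B8 pred B2: B2→B1 stop@B0
  join B8 pred B4: B4→B2→B1 stop@B0
  join B8 pred B7: B7 stop@B0
  B0: DF=∅
  B1: DF={B7,B8}
  B2: DF={B8}
  B3: DF={B6}
  B4: DF={B8}
  B5: DF={B6}
  B6: DF={B7}
  B7: DF={B8}
  B8: DF=∅

φ for w: defs {B0,B2,B4,B5}
  DF⁺ = {B6,B7,B8}

Answer: ["B6", "B7", "B8"]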